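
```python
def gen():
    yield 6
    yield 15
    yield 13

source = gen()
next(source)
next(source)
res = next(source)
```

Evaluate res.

Step 1: gen() creates a generator.
Step 2: next(source) yields 6 (consumed and discarded).
Step 3: next(source) yields 15 (consumed and discarded).
Step 4: next(source) yields 13, assigned to res.
Therefore res = 13.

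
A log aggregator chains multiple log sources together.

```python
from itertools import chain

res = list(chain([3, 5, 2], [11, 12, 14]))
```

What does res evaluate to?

Step 1: chain() concatenates iterables: [3, 5, 2] + [11, 12, 14].
Therefore res = [3, 5, 2, 11, 12, 14].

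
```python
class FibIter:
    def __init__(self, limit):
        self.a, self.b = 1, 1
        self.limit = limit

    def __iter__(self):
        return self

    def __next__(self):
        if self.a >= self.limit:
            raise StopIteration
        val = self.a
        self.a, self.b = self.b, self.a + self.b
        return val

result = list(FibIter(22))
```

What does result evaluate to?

Step 1: Fibonacci-like sequence (a=1, b=1) until >= 22:
  Yield 1, then a,b = 1,2
  Yield 1, then a,b = 2,3
  Yield 2, then a,b = 3,5
  Yield 3, then a,b = 5,8
  Yield 5, then a,b = 8,13
  Yield 8, then a,b = 13,21
  Yield 13, then a,b = 21,34
  Yield 21, then a,b = 34,55
Step 2: 34 >= 22, stop.
Therefore result = [1, 1, 2, 3, 5, 8, 13, 21].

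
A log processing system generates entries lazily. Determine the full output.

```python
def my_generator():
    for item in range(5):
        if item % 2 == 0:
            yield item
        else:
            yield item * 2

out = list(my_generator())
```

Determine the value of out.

Step 1: For each item in range(5), yield item if even, else item*2:
  item=0 (even): yield 0
  item=1 (odd): yield 1*2 = 2
  item=2 (even): yield 2
  item=3 (odd): yield 3*2 = 6
  item=4 (even): yield 4
Therefore out = [0, 2, 2, 6, 4].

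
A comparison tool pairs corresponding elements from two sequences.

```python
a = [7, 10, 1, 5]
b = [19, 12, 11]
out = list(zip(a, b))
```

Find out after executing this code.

Step 1: zip stops at shortest (len(a)=4, len(b)=3):
  Index 0: (7, 19)
  Index 1: (10, 12)
  Index 2: (1, 11)
Step 2: Last element of a (5) has no pair, dropped.
Therefore out = [(7, 19), (10, 12), (1, 11)].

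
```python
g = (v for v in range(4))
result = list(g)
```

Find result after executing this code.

Step 1: Generator expression iterates range(4): [0, 1, 2, 3].
Step 2: list() collects all values.
Therefore result = [0, 1, 2, 3].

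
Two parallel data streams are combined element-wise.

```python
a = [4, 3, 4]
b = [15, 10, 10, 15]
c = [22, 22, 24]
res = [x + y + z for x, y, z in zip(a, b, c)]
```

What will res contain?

Step 1: zip three lists (truncates to shortest, len=3):
  4 + 15 + 22 = 41
  3 + 10 + 22 = 35
  4 + 10 + 24 = 38
Therefore res = [41, 35, 38].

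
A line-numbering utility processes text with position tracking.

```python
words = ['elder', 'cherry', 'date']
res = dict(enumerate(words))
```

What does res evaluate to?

Step 1: enumerate pairs indices with words:
  0 -> 'elder'
  1 -> 'cherry'
  2 -> 'date'
Therefore res = {0: 'elder', 1: 'cherry', 2: 'date'}.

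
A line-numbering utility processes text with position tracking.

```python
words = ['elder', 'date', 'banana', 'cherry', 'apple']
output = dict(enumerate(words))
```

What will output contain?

Step 1: enumerate pairs indices with words:
  0 -> 'elder'
  1 -> 'date'
  2 -> 'banana'
  3 -> 'cherry'
  4 -> 'apple'
Therefore output = {0: 'elder', 1: 'date', 2: 'banana', 3: 'cherry', 4: 'apple'}.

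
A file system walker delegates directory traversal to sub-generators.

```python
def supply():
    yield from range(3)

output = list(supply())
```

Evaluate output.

Step 1: yield from delegates to the iterable, yielding each element.
Step 2: Collected values: [0, 1, 2].
Therefore output = [0, 1, 2].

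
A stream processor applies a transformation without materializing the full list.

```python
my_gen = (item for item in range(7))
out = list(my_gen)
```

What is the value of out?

Step 1: Generator expression iterates range(7): [0, 1, 2, 3, 4, 5, 6].
Step 2: list() collects all values.
Therefore out = [0, 1, 2, 3, 4, 5, 6].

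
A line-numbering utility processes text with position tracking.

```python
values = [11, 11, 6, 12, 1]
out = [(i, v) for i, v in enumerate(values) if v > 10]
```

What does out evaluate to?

Step 1: Filter enumerate([11, 11, 6, 12, 1]) keeping v > 10:
  (0, 11): 11 > 10, included
  (1, 11): 11 > 10, included
  (2, 6): 6 <= 10, excluded
  (3, 12): 12 > 10, included
  (4, 1): 1 <= 10, excluded
Therefore out = [(0, 11), (1, 11), (3, 12)].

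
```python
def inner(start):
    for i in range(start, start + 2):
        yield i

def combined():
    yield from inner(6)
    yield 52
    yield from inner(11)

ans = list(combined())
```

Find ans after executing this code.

Step 1: combined() delegates to inner(6):
  yield 6
  yield 7
Step 2: yield 52
Step 3: Delegates to inner(11):
  yield 11
  yield 12
Therefore ans = [6, 7, 52, 11, 12].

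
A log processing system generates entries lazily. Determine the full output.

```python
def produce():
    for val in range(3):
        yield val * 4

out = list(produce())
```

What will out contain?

Step 1: For each val in range(3), yield val * 4:
  val=0: yield 0 * 4 = 0
  val=1: yield 1 * 4 = 4
  val=2: yield 2 * 4 = 8
Therefore out = [0, 4, 8].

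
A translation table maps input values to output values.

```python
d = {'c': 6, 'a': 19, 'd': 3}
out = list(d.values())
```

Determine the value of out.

Step 1: d.values() returns the dictionary values in insertion order.
Therefore out = [6, 19, 3].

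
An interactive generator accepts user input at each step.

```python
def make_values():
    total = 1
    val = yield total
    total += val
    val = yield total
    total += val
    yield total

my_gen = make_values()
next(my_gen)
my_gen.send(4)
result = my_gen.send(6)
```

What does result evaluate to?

Step 1: next() -> yield total=1.
Step 2: send(4) -> val=4, total = 1+4 = 5, yield 5.
Step 3: send(6) -> val=6, total = 5+6 = 11, yield 11.
Therefore result = 11.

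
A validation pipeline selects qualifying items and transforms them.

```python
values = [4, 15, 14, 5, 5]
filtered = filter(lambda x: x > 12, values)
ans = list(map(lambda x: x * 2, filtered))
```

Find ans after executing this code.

Step 1: Filter values for elements > 12:
  4: removed
  15: kept
  14: kept
  5: removed
  5: removed
Step 2: Map x * 2 on filtered [15, 14]:
  15 -> 30
  14 -> 28
Therefore ans = [30, 28].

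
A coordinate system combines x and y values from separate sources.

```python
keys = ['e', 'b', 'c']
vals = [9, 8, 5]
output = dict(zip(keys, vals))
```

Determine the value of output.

Step 1: zip pairs keys with values:
  'e' -> 9
  'b' -> 8
  'c' -> 5
Therefore output = {'e': 9, 'b': 8, 'c': 5}.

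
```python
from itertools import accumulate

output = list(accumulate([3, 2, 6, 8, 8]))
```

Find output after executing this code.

Step 1: accumulate computes running sums:
  + 3 = 3
  + 2 = 5
  + 6 = 11
  + 8 = 19
  + 8 = 27
Therefore output = [3, 5, 11, 19, 27].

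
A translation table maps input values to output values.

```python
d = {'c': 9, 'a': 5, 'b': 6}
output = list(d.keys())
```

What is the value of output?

Step 1: d.keys() returns the dictionary keys in insertion order.
Therefore output = ['c', 'a', 'b'].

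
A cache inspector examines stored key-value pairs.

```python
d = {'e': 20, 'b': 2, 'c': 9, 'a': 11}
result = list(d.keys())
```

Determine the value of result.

Step 1: d.keys() returns the dictionary keys in insertion order.
Therefore result = ['e', 'b', 'c', 'a'].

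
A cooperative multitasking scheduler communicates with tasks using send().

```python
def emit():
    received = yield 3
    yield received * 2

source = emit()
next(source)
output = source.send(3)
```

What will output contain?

Step 1: next(source) advances to first yield, producing 3.
Step 2: send(3) resumes, received = 3.
Step 3: yield received * 2 = 3 * 2 = 6.
Therefore output = 6.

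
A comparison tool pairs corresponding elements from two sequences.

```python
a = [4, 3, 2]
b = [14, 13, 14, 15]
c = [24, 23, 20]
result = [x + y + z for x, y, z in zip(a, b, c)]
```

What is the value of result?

Step 1: zip three lists (truncates to shortest, len=3):
  4 + 14 + 24 = 42
  3 + 13 + 23 = 39
  2 + 14 + 20 = 36
Therefore result = [42, 39, 36].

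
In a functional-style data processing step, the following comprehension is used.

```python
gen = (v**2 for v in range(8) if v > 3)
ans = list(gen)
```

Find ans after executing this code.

Step 1: For range(8), keep v > 3, then square:
  v=0: 0 <= 3, excluded
  v=1: 1 <= 3, excluded
  v=2: 2 <= 3, excluded
  v=3: 3 <= 3, excluded
  v=4: 4 > 3, yield 4**2 = 16
  v=5: 5 > 3, yield 5**2 = 25
  v=6: 6 > 3, yield 6**2 = 36
  v=7: 7 > 3, yield 7**2 = 49
Therefore ans = [16, 25, 36, 49].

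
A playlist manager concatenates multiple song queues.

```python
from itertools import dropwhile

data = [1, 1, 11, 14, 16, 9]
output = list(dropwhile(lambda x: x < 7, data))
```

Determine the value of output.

Step 1: dropwhile drops elements while < 7:
  1 < 7: dropped
  1 < 7: dropped
  11: kept (dropping stopped)
Step 2: Remaining elements kept regardless of condition.
Therefore output = [11, 14, 16, 9].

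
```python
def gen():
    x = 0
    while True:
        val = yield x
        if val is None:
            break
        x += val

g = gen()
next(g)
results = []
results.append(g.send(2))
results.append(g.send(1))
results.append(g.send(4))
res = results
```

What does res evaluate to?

Step 1: next(g) -> yield 0.
Step 2: send(2) -> x = 2, yield 2.
Step 3: send(1) -> x = 3, yield 3.
Step 4: send(4) -> x = 7, yield 7.
Therefore res = [2, 3, 7].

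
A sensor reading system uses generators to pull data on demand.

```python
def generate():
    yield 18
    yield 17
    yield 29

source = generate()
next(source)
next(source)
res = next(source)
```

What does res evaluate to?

Step 1: generate() creates a generator.
Step 2: next(source) yields 18 (consumed and discarded).
Step 3: next(source) yields 17 (consumed and discarded).
Step 4: next(source) yields 29, assigned to res.
Therefore res = 29.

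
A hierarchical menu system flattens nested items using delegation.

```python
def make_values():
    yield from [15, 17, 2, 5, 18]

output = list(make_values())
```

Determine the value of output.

Step 1: yield from delegates to the iterable, yielding each element.
Step 2: Collected values: [15, 17, 2, 5, 18].
Therefore output = [15, 17, 2, 5, 18].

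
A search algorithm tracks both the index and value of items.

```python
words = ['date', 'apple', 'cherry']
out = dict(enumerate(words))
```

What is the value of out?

Step 1: enumerate pairs indices with words:
  0 -> 'date'
  1 -> 'apple'
  2 -> 'cherry'
Therefore out = {0: 'date', 1: 'apple', 2: 'cherry'}.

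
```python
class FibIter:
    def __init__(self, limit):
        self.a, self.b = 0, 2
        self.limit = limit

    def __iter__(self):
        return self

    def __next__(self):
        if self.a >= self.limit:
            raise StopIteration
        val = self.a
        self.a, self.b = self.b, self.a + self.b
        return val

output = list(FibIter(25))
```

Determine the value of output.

Step 1: Fibonacci-like sequence (a=0, b=2) until >= 25:
  Yield 0, then a,b = 2,2
  Yield 2, then a,b = 2,4
  Yield 2, then a,b = 4,6
  Yield 4, then a,b = 6,10
  Yield 6, then a,b = 10,16
  Yield 10, then a,b = 16,26
  Yield 16, then a,b = 26,42
Step 2: 26 >= 25, stop.
Therefore output = [0, 2, 2, 4, 6, 10, 16].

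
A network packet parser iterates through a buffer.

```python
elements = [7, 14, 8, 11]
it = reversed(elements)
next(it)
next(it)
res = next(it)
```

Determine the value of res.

Step 1: reversed([7, 14, 8, 11]) gives iterator: [11, 8, 14, 7].
Step 2: First next() = 11, second next() = 8.
Step 3: Third next() = 14.
Therefore res = 14.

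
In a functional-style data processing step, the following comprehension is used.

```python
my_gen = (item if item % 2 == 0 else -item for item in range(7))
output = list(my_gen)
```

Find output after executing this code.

Step 1: For each item in range(7), yield item if even, else -item:
  item=0: even, yield 0
  item=1: odd, yield -1
  item=2: even, yield 2
  item=3: odd, yield -3
  item=4: even, yield 4
  item=5: odd, yield -5
  item=6: even, yield 6
Therefore output = [0, -1, 2, -3, 4, -5, 6].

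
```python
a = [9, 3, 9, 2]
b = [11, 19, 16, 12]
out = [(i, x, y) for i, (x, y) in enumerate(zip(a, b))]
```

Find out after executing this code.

Step 1: enumerate(zip(a, b)) gives index with paired elements:
  i=0: (9, 11)
  i=1: (3, 19)
  i=2: (9, 16)
  i=3: (2, 12)
Therefore out = [(0, 9, 11), (1, 3, 19), (2, 9, 16), (3, 2, 12)].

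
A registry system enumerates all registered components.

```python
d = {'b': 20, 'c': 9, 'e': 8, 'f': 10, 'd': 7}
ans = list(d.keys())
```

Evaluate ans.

Step 1: d.keys() returns the dictionary keys in insertion order.
Therefore ans = ['b', 'c', 'e', 'f', 'd'].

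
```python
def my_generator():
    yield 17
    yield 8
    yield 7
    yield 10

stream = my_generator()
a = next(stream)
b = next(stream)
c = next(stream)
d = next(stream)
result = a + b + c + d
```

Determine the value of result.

Step 1: Create generator and consume all values:
  a = next(stream) = 17
  b = next(stream) = 8
  c = next(stream) = 7
  d = next(stream) = 10
Step 2: result = 17 + 8 + 7 + 10 = 42.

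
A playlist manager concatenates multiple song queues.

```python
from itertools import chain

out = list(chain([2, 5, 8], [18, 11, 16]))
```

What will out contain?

Step 1: chain() concatenates iterables: [2, 5, 8] + [18, 11, 16].
Therefore out = [2, 5, 8, 18, 11, 16].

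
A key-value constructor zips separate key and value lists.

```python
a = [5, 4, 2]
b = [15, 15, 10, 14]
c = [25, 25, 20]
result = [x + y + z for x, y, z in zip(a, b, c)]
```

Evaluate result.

Step 1: zip three lists (truncates to shortest, len=3):
  5 + 15 + 25 = 45
  4 + 15 + 25 = 44
  2 + 10 + 20 = 32
Therefore result = [45, 44, 32].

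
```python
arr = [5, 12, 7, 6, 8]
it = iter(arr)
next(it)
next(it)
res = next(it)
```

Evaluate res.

Step 1: Create iterator over [5, 12, 7, 6, 8].
Step 2: next() consumes 5.
Step 3: next() consumes 12.
Step 4: next() returns 7.
Therefore res = 7.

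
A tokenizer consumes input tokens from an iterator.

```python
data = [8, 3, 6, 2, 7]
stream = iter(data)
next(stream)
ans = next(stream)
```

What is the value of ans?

Step 1: Create iterator over [8, 3, 6, 2, 7].
Step 2: next() consumes 8.
Step 3: next() returns 3.
Therefore ans = 3.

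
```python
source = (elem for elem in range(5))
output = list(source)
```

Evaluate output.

Step 1: Generator expression iterates range(5): [0, 1, 2, 3, 4].
Step 2: list() collects all values.
Therefore output = [0, 1, 2, 3, 4].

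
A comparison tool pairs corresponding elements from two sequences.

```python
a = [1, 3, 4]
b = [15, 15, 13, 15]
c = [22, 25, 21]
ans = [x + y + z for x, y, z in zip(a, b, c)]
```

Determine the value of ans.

Step 1: zip three lists (truncates to shortest, len=3):
  1 + 15 + 22 = 38
  3 + 15 + 25 = 43
  4 + 13 + 21 = 38
Therefore ans = [38, 43, 38].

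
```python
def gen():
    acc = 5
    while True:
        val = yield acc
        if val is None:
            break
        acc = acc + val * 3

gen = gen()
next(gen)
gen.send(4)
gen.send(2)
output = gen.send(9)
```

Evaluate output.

Step 1: next() -> yield acc=5.
Step 2: send(4) -> val=4, acc = 5 + 4*3 = 17, yield 17.
Step 3: send(2) -> val=2, acc = 17 + 2*3 = 23, yield 23.
Step 4: send(9) -> val=9, acc = 23 + 9*3 = 50, yield 50.
Therefore output = 50.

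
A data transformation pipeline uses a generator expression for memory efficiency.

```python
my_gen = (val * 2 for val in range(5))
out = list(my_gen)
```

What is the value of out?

Step 1: For each val in range(5), compute val*2:
  val=0: 0*2 = 0
  val=1: 1*2 = 2
  val=2: 2*2 = 4
  val=3: 3*2 = 6
  val=4: 4*2 = 8
Therefore out = [0, 2, 4, 6, 8].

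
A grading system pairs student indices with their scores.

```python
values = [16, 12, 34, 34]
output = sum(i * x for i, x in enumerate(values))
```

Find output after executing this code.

Step 1: Compute i * x for each (i, x) in enumerate([16, 12, 34, 34]):
  i=0, x=16: 0*16 = 0
  i=1, x=12: 1*12 = 12
  i=2, x=34: 2*34 = 68
  i=3, x=34: 3*34 = 102
Step 2: sum = 0 + 12 + 68 + 102 = 182.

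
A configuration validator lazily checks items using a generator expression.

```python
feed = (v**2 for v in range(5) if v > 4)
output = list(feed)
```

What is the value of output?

Step 1: For range(5), keep v > 4, then square:
  v=0: 0 <= 4, excluded
  v=1: 1 <= 4, excluded
  v=2: 2 <= 4, excluded
  v=3: 3 <= 4, excluded
  v=4: 4 <= 4, excluded
Therefore output = [].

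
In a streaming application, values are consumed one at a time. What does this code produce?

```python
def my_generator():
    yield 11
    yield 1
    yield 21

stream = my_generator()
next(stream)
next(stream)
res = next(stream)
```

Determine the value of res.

Step 1: my_generator() creates a generator.
Step 2: next(stream) yields 11 (consumed and discarded).
Step 3: next(stream) yields 1 (consumed and discarded).
Step 4: next(stream) yields 21, assigned to res.
Therefore res = 21.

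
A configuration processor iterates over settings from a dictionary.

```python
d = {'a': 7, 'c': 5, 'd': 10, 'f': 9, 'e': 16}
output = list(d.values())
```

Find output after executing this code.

Step 1: d.values() returns the dictionary values in insertion order.
Therefore output = [7, 5, 10, 9, 16].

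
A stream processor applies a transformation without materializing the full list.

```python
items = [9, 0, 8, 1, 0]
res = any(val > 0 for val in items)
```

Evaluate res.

Step 1: Check val > 0 for each element in [9, 0, 8, 1, 0]:
  9 > 0: True
  0 > 0: False
  8 > 0: True
  1 > 0: True
  0 > 0: False
Step 2: any() returns True.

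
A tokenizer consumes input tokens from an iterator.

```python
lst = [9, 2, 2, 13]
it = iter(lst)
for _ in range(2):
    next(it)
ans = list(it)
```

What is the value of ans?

Step 1: Create iterator over [9, 2, 2, 13].
Step 2: Advance 2 positions (consuming [9, 2]).
Step 3: list() collects remaining elements: [2, 13].
Therefore ans = [2, 13].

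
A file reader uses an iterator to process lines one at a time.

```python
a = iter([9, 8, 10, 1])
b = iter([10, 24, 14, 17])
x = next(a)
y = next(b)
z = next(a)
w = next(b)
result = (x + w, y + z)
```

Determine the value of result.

Step 1: a iterates [9, 8, 10, 1], b iterates [10, 24, 14, 17].
Step 2: x = next(a) = 9, y = next(b) = 10.
Step 3: z = next(a) = 8, w = next(b) = 24.
Step 4: result = (9 + 24, 10 + 8) = (33, 18).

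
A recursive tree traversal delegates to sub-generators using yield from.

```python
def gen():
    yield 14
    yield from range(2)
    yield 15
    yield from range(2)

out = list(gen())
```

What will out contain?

Step 1: Trace yields in order:
  yield 14
  yield 0
  yield 1
  yield 15
  yield 0
  yield 1
Therefore out = [14, 0, 1, 15, 0, 1].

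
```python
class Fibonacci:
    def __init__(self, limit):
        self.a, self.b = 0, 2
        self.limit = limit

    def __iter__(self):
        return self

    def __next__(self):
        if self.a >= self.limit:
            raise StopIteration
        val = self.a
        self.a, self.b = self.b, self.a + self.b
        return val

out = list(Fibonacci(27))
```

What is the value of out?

Step 1: Fibonacci-like sequence (a=0, b=2) until >= 27:
  Yield 0, then a,b = 2,2
  Yield 2, then a,b = 2,4
  Yield 2, then a,b = 4,6
  Yield 4, then a,b = 6,10
  Yield 6, then a,b = 10,16
  Yield 10, then a,b = 16,26
  Yield 16, then a,b = 26,42
  Yield 26, then a,b = 42,68
Step 2: 42 >= 27, stop.
Therefore out = [0, 2, 2, 4, 6, 10, 16, 26].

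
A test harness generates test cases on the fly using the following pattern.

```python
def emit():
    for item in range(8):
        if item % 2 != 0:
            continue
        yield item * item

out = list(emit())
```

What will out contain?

Step 1: Only yield item**2 when item is divisible by 2:
  item=0: 0 % 2 == 0, yield 0**2 = 0
  item=2: 2 % 2 == 0, yield 2**2 = 4
  item=4: 4 % 2 == 0, yield 4**2 = 16
  item=6: 6 % 2 == 0, yield 6**2 = 36
Therefore out = [0, 4, 16, 36].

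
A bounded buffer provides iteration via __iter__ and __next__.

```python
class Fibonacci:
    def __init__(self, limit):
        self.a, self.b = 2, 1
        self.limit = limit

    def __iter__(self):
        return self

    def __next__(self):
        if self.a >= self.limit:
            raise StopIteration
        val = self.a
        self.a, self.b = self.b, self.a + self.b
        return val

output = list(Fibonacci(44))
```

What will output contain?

Step 1: Fibonacci-like sequence (a=2, b=1) until >= 44:
  Yield 2, then a,b = 1,3
  Yield 1, then a,b = 3,4
  Yield 3, then a,b = 4,7
  Yield 4, then a,b = 7,11
  Yield 7, then a,b = 11,18
  Yield 11, then a,b = 18,29
  Yield 18, then a,b = 29,47
  Yield 29, then a,b = 47,76
Step 2: 47 >= 44, stop.
Therefore output = [2, 1, 3, 4, 7, 11, 18, 29].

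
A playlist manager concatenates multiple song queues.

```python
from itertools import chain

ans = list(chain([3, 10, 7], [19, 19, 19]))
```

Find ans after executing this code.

Step 1: chain() concatenates iterables: [3, 10, 7] + [19, 19, 19].
Therefore ans = [3, 10, 7, 19, 19, 19].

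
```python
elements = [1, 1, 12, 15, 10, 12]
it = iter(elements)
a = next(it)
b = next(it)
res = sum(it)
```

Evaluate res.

Step 1: Create iterator over [1, 1, 12, 15, 10, 12].
Step 2: a = next() = 1, b = next() = 1.
Step 3: sum() of remaining [12, 15, 10, 12] = 49.
Therefore res = 49.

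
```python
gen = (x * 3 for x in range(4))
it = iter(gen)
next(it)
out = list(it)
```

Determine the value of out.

Step 1: Generator produces [0, 3, 6, 9].
Step 2: next(it) consumes first element (0).
Step 3: list(it) collects remaining: [3, 6, 9].
Therefore out = [3, 6, 9].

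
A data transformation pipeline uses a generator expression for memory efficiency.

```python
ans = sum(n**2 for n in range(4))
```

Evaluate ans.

Step 1: Compute n**2 for each n in range(4):
  n=0: 0**2 = 0
  n=1: 1**2 = 1
  n=2: 2**2 = 4
  n=3: 3**2 = 9
Step 2: sum = 0 + 1 + 4 + 9 = 14.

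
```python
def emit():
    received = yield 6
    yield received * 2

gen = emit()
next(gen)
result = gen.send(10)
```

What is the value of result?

Step 1: next(gen) advances to first yield, producing 6.
Step 2: send(10) resumes, received = 10.
Step 3: yield received * 2 = 10 * 2 = 20.
Therefore result = 20.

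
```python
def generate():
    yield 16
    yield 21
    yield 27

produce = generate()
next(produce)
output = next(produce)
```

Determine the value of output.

Step 1: generate() creates a generator.
Step 2: next(produce) yields 16 (consumed and discarded).
Step 3: next(produce) yields 21, assigned to output.
Therefore output = 21.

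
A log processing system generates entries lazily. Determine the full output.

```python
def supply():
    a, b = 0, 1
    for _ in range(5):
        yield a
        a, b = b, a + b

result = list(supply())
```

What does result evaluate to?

Step 1: Fibonacci-like sequence starting with a=0, b=1:
  Iteration 1: yield a=0, then a,b = 1,1
  Iteration 2: yield a=1, then a,b = 1,2
  Iteration 3: yield a=1, then a,b = 2,3
  Iteration 4: yield a=2, then a,b = 3,5
  Iteration 5: yield a=3, then a,b = 5,8
Therefore result = [0, 1, 1, 2, 3].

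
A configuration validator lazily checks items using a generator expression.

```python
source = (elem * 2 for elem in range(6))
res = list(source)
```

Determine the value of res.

Step 1: For each elem in range(6), compute elem*2:
  elem=0: 0*2 = 0
  elem=1: 1*2 = 2
  elem=2: 2*2 = 4
  elem=3: 3*2 = 6
  elem=4: 4*2 = 8
  elem=5: 5*2 = 10
Therefore res = [0, 2, 4, 6, 8, 10].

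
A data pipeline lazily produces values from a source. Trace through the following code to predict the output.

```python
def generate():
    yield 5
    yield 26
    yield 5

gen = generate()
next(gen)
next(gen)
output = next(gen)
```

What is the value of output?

Step 1: generate() creates a generator.
Step 2: next(gen) yields 5 (consumed and discarded).
Step 3: next(gen) yields 26 (consumed and discarded).
Step 4: next(gen) yields 5, assigned to output.
Therefore output = 5.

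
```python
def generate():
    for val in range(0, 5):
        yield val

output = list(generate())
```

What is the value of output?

Step 1: The generator yields each value from range(0, 5).
Step 2: list() consumes all yields: [0, 1, 2, 3, 4].
Therefore output = [0, 1, 2, 3, 4].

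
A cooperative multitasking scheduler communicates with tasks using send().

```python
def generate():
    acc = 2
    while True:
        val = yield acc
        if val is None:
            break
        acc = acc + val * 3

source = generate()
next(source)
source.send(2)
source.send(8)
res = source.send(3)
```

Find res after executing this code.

Step 1: next() -> yield acc=2.
Step 2: send(2) -> val=2, acc = 2 + 2*3 = 8, yield 8.
Step 3: send(8) -> val=8, acc = 8 + 8*3 = 32, yield 32.
Step 4: send(3) -> val=3, acc = 32 + 3*3 = 41, yield 41.
Therefore res = 41.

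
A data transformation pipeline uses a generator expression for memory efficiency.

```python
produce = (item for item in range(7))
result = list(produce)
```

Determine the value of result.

Step 1: Generator expression iterates range(7): [0, 1, 2, 3, 4, 5, 6].
Step 2: list() collects all values.
Therefore result = [0, 1, 2, 3, 4, 5, 6].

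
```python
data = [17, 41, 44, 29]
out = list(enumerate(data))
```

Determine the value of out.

Step 1: enumerate pairs each element with its index:
  (0, 17)
  (1, 41)
  (2, 44)
  (3, 29)
Therefore out = [(0, 17), (1, 41), (2, 44), (3, 29)].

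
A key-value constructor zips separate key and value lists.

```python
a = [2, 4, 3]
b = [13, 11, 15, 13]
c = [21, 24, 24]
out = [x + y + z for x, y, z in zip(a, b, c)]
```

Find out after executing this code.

Step 1: zip three lists (truncates to shortest, len=3):
  2 + 13 + 21 = 36
  4 + 11 + 24 = 39
  3 + 15 + 24 = 42
Therefore out = [36, 39, 42].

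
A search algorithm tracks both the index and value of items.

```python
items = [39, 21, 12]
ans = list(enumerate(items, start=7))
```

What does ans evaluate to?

Step 1: enumerate with start=7:
  (7, 39)
  (8, 21)
  (9, 12)
Therefore ans = [(7, 39), (8, 21), (9, 12)].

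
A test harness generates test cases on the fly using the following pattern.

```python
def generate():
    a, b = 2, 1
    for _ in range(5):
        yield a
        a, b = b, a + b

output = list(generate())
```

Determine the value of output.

Step 1: Fibonacci-like sequence starting with a=2, b=1:
  Iteration 1: yield a=2, then a,b = 1,3
  Iteration 2: yield a=1, then a,b = 3,4
  Iteration 3: yield a=3, then a,b = 4,7
  Iteration 4: yield a=4, then a,b = 7,11
  Iteration 5: yield a=7, then a,b = 11,18
Therefore output = [2, 1, 3, 4, 7].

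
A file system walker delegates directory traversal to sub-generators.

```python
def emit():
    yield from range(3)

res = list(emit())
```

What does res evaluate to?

Step 1: yield from delegates to the iterable, yielding each element.
Step 2: Collected values: [0, 1, 2].
Therefore res = [0, 1, 2].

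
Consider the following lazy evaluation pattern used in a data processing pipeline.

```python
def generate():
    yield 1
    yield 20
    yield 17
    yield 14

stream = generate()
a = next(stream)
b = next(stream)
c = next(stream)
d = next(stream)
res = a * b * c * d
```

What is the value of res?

Step 1: Create generator and consume all values:
  a = next(stream) = 1
  b = next(stream) = 20
  c = next(stream) = 17
  d = next(stream) = 14
Step 2: res = 1 * 20 * 17 * 14 = 4760.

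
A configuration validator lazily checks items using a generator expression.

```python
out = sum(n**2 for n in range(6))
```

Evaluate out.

Step 1: Compute n**2 for each n in range(6):
  n=0: 0**2 = 0
  n=1: 1**2 = 1
  n=2: 2**2 = 4
  n=3: 3**2 = 9
  n=4: 4**2 = 16
  n=5: 5**2 = 25
Step 2: sum = 0 + 1 + 4 + 9 + 16 + 25 = 55.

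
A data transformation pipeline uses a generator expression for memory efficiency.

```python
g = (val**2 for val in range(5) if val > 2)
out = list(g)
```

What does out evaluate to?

Step 1: For range(5), keep val > 2, then square:
  val=0: 0 <= 2, excluded
  val=1: 1 <= 2, excluded
  val=2: 2 <= 2, excluded
  val=3: 3 > 2, yield 3**2 = 9
  val=4: 4 > 2, yield 4**2 = 16
Therefore out = [9, 16].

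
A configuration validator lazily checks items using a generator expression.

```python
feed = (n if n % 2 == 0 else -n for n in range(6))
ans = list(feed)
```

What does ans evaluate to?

Step 1: For each n in range(6), yield n if even, else -n:
  n=0: even, yield 0
  n=1: odd, yield -1
  n=2: even, yield 2
  n=3: odd, yield -3
  n=4: even, yield 4
  n=5: odd, yield -5
Therefore ans = [0, -1, 2, -3, 4, -5].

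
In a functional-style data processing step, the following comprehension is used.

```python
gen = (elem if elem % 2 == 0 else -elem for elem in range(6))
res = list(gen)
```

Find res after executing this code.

Step 1: For each elem in range(6), yield elem if even, else -elem:
  elem=0: even, yield 0
  elem=1: odd, yield -1
  elem=2: even, yield 2
  elem=3: odd, yield -3
  elem=4: even, yield 4
  elem=5: odd, yield -5
Therefore res = [0, -1, 2, -3, 4, -5].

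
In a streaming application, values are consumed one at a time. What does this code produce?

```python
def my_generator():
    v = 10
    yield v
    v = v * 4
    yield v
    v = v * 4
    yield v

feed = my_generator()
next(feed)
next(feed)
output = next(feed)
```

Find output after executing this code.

Step 1: Trace through generator execution:
  Yield 1: v starts at 10, yield 10
  Yield 2: v = 10 * 4 = 40, yield 40
  Yield 3: v = 40 * 4 = 160, yield 160
Step 2: First next() gets 10, second next() gets the second value, third next() yields 160.
Therefore output = 160.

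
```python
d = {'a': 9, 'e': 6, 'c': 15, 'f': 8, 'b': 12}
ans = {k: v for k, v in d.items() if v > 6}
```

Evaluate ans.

Step 1: Filter items where value > 6:
  'a': 9 > 6: kept
  'e': 6 <= 6: removed
  'c': 15 > 6: kept
  'f': 8 > 6: kept
  'b': 12 > 6: kept
Therefore ans = {'a': 9, 'c': 15, 'f': 8, 'b': 12}.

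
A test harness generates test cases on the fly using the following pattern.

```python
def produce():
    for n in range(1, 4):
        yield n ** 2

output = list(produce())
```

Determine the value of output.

Step 1: For each n in range(1, 4), yield n**2:
  n=1: yield 1**2 = 1
  n=2: yield 2**2 = 4
  n=3: yield 3**2 = 9
Therefore output = [1, 4, 9].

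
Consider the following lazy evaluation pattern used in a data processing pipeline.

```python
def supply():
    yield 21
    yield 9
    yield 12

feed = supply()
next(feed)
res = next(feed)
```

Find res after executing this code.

Step 1: supply() creates a generator.
Step 2: next(feed) yields 21 (consumed and discarded).
Step 3: next(feed) yields 9, assigned to res.
Therefore res = 9.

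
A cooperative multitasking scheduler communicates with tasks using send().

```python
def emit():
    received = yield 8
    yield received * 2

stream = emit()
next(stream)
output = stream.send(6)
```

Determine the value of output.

Step 1: next(stream) advances to first yield, producing 8.
Step 2: send(6) resumes, received = 6.
Step 3: yield received * 2 = 6 * 2 = 12.
Therefore output = 12.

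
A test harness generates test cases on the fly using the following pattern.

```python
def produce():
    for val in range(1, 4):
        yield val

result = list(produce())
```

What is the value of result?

Step 1: The generator yields each value from range(1, 4).
Step 2: list() consumes all yields: [1, 2, 3].
Therefore result = [1, 2, 3].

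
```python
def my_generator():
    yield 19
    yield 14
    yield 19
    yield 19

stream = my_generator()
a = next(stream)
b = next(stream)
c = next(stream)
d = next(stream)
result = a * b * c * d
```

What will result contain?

Step 1: Create generator and consume all values:
  a = next(stream) = 19
  b = next(stream) = 14
  c = next(stream) = 19
  d = next(stream) = 19
Step 2: result = 19 * 14 * 19 * 19 = 96026.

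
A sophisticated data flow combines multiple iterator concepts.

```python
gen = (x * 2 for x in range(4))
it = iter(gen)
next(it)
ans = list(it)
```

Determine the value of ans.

Step 1: Generator produces [0, 2, 4, 6].
Step 2: next(it) consumes first element (0).
Step 3: list(it) collects remaining: [2, 4, 6].
Therefore ans = [2, 4, 6].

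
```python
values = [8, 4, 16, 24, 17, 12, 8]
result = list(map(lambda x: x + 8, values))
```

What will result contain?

Step 1: Apply lambda x: x + 8 to each element:
  8 -> 16
  4 -> 12
  16 -> 24
  24 -> 32
  17 -> 25
  12 -> 20
  8 -> 16
Therefore result = [16, 12, 24, 32, 25, 20, 16].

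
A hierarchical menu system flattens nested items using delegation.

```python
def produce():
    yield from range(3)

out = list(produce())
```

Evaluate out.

Step 1: yield from delegates to the iterable, yielding each element.
Step 2: Collected values: [0, 1, 2].
Therefore out = [0, 1, 2].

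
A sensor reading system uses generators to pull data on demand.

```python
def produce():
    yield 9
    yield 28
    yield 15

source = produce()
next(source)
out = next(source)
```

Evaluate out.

Step 1: produce() creates a generator.
Step 2: next(source) yields 9 (consumed and discarded).
Step 3: next(source) yields 28, assigned to out.
Therefore out = 28.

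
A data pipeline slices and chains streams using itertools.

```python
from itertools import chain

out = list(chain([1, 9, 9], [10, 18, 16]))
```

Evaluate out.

Step 1: chain() concatenates iterables: [1, 9, 9] + [10, 18, 16].
Therefore out = [1, 9, 9, 10, 18, 16].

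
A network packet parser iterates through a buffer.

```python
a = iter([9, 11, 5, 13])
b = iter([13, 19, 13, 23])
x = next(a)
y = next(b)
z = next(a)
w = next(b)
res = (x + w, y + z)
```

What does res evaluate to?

Step 1: a iterates [9, 11, 5, 13], b iterates [13, 19, 13, 23].
Step 2: x = next(a) = 9, y = next(b) = 13.
Step 3: z = next(a) = 11, w = next(b) = 19.
Step 4: res = (9 + 19, 13 + 11) = (28, 24).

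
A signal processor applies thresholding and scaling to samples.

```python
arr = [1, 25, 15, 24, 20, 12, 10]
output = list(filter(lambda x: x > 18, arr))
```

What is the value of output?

Step 1: Filter elements > 18:
  1: removed
  25: kept
  15: removed
  24: kept
  20: kept
  12: removed
  10: removed
Therefore output = [25, 24, 20].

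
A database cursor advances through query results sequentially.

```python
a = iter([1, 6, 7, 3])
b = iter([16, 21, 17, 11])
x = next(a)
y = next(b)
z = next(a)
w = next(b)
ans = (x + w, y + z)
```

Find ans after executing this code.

Step 1: a iterates [1, 6, 7, 3], b iterates [16, 21, 17, 11].
Step 2: x = next(a) = 1, y = next(b) = 16.
Step 3: z = next(a) = 6, w = next(b) = 21.
Step 4: ans = (1 + 21, 16 + 6) = (22, 22).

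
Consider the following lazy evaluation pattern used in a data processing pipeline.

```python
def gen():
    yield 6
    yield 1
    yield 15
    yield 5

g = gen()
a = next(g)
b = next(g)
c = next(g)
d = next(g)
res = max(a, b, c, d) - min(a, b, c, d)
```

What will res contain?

Step 1: Create generator and consume all values:
  a = next(g) = 6
  b = next(g) = 1
  c = next(g) = 15
  d = next(g) = 5
Step 2: max = 15, min = 1, res = 15 - 1 = 14.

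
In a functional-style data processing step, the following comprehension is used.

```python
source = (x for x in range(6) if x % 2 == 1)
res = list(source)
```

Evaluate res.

Step 1: Filter range(6) keeping only odd values:
  x=0: even, excluded
  x=1: odd, included
  x=2: even, excluded
  x=3: odd, included
  x=4: even, excluded
  x=5: odd, included
Therefore res = [1, 3, 5].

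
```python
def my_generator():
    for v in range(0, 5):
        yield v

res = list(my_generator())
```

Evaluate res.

Step 1: The generator yields each value from range(0, 5).
Step 2: list() consumes all yields: [0, 1, 2, 3, 4].
Therefore res = [0, 1, 2, 3, 4].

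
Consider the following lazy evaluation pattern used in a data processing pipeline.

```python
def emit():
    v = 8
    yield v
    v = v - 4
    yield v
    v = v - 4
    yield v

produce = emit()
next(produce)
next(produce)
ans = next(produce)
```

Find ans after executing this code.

Step 1: Trace through generator execution:
  Yield 1: v starts at 8, yield 8
  Yield 2: v = 8 - 4 = 4, yield 4
  Yield 3: v = 4 - 4 = 0, yield 0
Step 2: First next() gets 8, second next() gets the second value, third next() yields 0.
Therefore ans = 0.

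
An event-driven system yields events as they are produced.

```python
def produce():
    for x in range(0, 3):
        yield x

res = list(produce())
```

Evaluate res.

Step 1: The generator yields each value from range(0, 3).
Step 2: list() consumes all yields: [0, 1, 2].
Therefore res = [0, 1, 2].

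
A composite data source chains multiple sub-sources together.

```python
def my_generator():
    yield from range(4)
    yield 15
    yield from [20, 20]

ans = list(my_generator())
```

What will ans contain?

Step 1: Trace yields in order:
  yield 0
  yield 1
  yield 2
  yield 3
  yield 15
  yield 20
  yield 20
Therefore ans = [0, 1, 2, 3, 15, 20, 20].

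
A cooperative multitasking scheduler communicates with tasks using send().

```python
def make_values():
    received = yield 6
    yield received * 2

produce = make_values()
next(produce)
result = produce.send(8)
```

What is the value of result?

Step 1: next(produce) advances to first yield, producing 6.
Step 2: send(8) resumes, received = 8.
Step 3: yield received * 2 = 8 * 2 = 16.
Therefore result = 16.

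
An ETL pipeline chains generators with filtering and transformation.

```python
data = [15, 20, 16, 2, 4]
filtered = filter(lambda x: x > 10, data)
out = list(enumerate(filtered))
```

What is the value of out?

Step 1: Filter [15, 20, 16, 2, 4] for > 10: [15, 20, 16].
Step 2: enumerate re-indexes from 0: [(0, 15), (1, 20), (2, 16)].
Therefore out = [(0, 15), (1, 20), (2, 16)].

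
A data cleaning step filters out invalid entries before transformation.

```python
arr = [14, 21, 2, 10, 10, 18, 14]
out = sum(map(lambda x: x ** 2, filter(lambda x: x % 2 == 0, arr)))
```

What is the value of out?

Step 1: Filter even numbers from [14, 21, 2, 10, 10, 18, 14]: [14, 2, 10, 10, 18, 14]
Step 2: Square each: [196, 4, 100, 100, 324, 196]
Step 3: Sum = 920.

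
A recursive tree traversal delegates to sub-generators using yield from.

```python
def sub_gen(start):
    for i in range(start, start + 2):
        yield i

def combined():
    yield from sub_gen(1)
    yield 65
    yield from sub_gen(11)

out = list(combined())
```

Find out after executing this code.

Step 1: combined() delegates to sub_gen(1):
  yield 1
  yield 2
Step 2: yield 65
Step 3: Delegates to sub_gen(11):
  yield 11
  yield 12
Therefore out = [1, 2, 65, 11, 12].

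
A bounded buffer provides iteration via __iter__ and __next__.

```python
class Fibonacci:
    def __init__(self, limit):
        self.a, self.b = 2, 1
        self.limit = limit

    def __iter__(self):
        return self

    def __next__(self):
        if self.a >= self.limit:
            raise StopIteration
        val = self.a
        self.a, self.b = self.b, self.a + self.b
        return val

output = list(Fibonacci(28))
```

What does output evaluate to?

Step 1: Fibonacci-like sequence (a=2, b=1) until >= 28:
  Yield 2, then a,b = 1,3
  Yield 1, then a,b = 3,4
  Yield 3, then a,b = 4,7
  Yield 4, then a,b = 7,11
  Yield 7, then a,b = 11,18
  Yield 11, then a,b = 18,29
  Yield 18, then a,b = 29,47
Step 2: 29 >= 28, stop.
Therefore output = [2, 1, 3, 4, 7, 11, 18].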